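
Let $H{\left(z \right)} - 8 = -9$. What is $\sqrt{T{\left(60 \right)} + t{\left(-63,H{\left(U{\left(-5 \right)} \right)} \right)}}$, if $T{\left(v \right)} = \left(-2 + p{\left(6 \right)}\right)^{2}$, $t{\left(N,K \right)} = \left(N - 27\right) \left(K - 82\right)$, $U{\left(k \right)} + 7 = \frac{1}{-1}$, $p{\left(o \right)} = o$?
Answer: $\sqrt{7486} \approx 86.522$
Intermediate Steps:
$U{\left(k \right)} = -8$ ($U{\left(k \right)} = -7 + \frac{1}{-1} = -7 - 1 = -8$)
$H{\left(z \right)} = -1$ ($H{\left(z \right)} = 8 - 9 = -1$)
$t{\left(N,K \right)} = \left(-82 + K\right) \left(-27 + N\right)$ ($t{\left(N,K \right)} = \left(-27 + N\right) \left(-82 + K\right) = \left(-82 + K\right) \left(-27 + N\right)$)
$T{\left(v \right)} = 16$ ($T{\left(v \right)} = \left(-2 + 6\right)^{2} = 4^{2} = 16$)
$\sqrt{T{\left(60 \right)} + t{\left(-63,H{\left(U{\left(-5 \right)} \right)} \right)}} = \sqrt{16 - -7470} = \sqrt{16 + \left(2214 + 5166 + 27 + 63\right)} = \sqrt{16 + 7470} = \sqrt{7486}$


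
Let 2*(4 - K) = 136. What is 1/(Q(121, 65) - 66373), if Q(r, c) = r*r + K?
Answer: -1/51796 ≈ -1.9307e-5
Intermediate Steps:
K = -64 (K = 4 - ½*136 = 4 - 68 = -64)
Q(r, c) = -64 + r² (Q(r, c) = r*r - 64 = r² - 64 = -64 + r²)
1/(Q(121, 65) - 66373) = 1/((-64 + 121²) - 66373) = 1/((-64 + 14641) - 66373) = 1/(14577 - 66373) = 1/(-51796) = -1/51796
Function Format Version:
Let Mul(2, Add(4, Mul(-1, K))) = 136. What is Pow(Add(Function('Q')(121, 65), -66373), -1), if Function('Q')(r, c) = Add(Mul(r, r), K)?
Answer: Rational(-1, 51796) ≈ -1.9307e-5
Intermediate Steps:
K = -64 (K = Add(4, Mul(Rational(-1, 2), 136)) = Add(4, -68) = -64)
Function('Q')(r, c) = Add(-64, Pow(r, 2)) (Function('Q')(r, c) = Add(Mul(r, r), -64) = Add(Pow(r, 2), -64) = Add(-64, Pow(r, 2)))
Pow(Add(Function('Q')(121, 65), -66373), -1) = Pow(Add(Add(-64, Pow(121, 2)), -66373), -1) = Pow(Add(Add(-64, 14641), -66373), -1) = Pow(Add(14577, -66373), -1) = Pow(-51796, -1) = Rational(-1, 51796)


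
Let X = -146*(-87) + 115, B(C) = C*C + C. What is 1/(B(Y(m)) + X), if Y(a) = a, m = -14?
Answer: 1/12999 ≈ 7.6929e-5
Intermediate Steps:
B(C) = C + C² (B(C) = C² + C = C + C²)
X = 12817 (X = 12702 + 115 = 12817)
1/(B(Y(m)) + X) = 1/(-14*(1 - 14) + 12817) = 1/(-14*(-13) + 12817) = 1/(182 + 12817) = 1/12999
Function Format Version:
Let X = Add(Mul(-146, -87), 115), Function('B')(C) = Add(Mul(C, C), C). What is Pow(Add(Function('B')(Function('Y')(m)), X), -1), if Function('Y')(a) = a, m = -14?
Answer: Rational(1, 12999) ≈ 7.6929e-5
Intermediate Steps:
Function('B')(C) = Add(C, Pow(C, 2)) (Function('B')(C) = Add(Pow(C, 2), C) = Add(C, Pow(C, 2)))
X = 12817 (X = Add(12702, 115) = 12817)
Pow(Add(Function('B')(Function('Y')(m)), X), -1) = Pow(Add(Mul(-14, Add(1, -14)), 12817), -1) = Pow(Add(Mul(-14, -13), 12817), -1) = Pow(Add(182, 12817), -1) = Pow(12999, -1) = Rational(1, 12999)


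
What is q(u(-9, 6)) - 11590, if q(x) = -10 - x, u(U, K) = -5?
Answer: -11595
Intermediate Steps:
q(u(-9, 6)) - 11590 = (-10 - 1*(-5)) - 11590 = (-10 + 5) - 11590 = -5 - 11590 = -11595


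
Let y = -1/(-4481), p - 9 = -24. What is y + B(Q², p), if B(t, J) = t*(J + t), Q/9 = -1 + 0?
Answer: 23955427/4481 ≈ 5346.0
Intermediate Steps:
Q = -9 (Q = 9*(-1 + 0) = 9*(-1) = -9)
p = -15 (p = 9 - 24 = -15)
y = 1/4481 (y = -1*(-1/4481) = 1/4481 ≈ 0.00022316)
y + B(Q², p) = 1/4481 + (-9)²*(-15 + (-9)²) = 1/4481 + 81*(-15 + 81) = 1/4481 + 81*66 = 1/4481 + 5346 = 23955427/4481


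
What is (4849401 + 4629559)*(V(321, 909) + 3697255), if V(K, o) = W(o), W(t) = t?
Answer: 35054748629440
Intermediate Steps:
V(K, o) = o
(4849401 + 4629559)*(V(321, 909) + 3697255) = (4849401 + 4629559)*(909 + 3697255) = 9478960*3698164 = 35054748629440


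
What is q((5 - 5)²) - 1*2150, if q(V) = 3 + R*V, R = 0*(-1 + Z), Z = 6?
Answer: -2147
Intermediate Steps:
R = 0 (R = 0*(-1 + 6) = 0*5 = 0)
q(V) = 3 (q(V) = 3 + 0*V = 3 + 0 = 3)
q((5 - 5)²) - 1*2150 = 3 - 1*2150 = 3 - 2150 = -2147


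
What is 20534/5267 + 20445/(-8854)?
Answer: 74124221/46634018 ≈ 1.5895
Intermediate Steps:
20534/5267 + 20445/(-8854) = 20534*(1/5267) + 20445*(-1/8854) = 20534/5267 - 20445/8854 = 74124221/46634018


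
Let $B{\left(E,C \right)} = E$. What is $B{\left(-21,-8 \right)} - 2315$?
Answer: $-2336$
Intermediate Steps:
$B{\left(-21,-8 \right)} - 2315 = -21 - 2315 = -2336$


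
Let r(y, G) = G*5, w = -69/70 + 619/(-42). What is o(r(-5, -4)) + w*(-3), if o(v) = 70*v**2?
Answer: 981651/35 ≈ 28047.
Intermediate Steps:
w = -1651/105 (w = -69*1/70 + 619*(-1/42) = -69/70 - 619/42 = -1651/105 ≈ -15.724)
r(y, G) = 5*G
o(r(-5, -4)) + w*(-3) = 70*(5*(-4))**2 - 1651/105*(-3) = 70*(-20)**2 + 1651/35 = 70*400 + 1651/35 = 28000 + 1651/35 = 981651/35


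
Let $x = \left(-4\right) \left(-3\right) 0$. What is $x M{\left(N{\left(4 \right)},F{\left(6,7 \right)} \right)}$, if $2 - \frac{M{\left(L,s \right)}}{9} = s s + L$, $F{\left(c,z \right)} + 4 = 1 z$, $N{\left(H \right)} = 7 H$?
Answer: $0$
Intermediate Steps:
$F{\left(c,z \right)} = -4 + z$ ($F{\left(c,z \right)} = -4 + 1 z = -4 + z$)
$x = 0$ ($x = 12 \cdot 0 = 0$)
$M{\left(L,s \right)} = 18 - 9 L - 9 s^{2}$ ($M{\left(L,s \right)} = 18 - 9 \left(s s + L\right) = 18 - 9 \left(s^{2} + L\right) = 18 - 9 \left(L + s^{2}\right) = 18 - \left(9 L + 9 s^{2}\right) = 18 - 9 L - 9 s^{2}$)
$x M{\left(N{\left(4 \right)},F{\left(6,7 \right)} \right)} = 0 \left(18 - 9 \cdot 7 \cdot 4 - 9 \left(-4 + 7\right)^{2}\right) = 0 \left(18 - 252 - 9 \cdot 3^{2}\right) = 0 \left(18 - 252 - 81\right) = 0 \left(-315\right) = 0$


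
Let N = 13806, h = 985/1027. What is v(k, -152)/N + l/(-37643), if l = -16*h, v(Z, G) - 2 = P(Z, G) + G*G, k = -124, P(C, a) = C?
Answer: 34180269887/20528120691 ≈ 1.6650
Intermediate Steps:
h = 985/1027 (h = 985*(1/1027) = 985/1027 ≈ 0.95910)
v(Z, G) = 2 + Z + G² (v(Z, G) = 2 + (Z + G*G) = 2 + (Z + G²) = 2 + Z + G²)
l = -15760/1027 (l = -16*985/1027 = -15760/1027 ≈ -15.346)
v(k, -152)/N + l/(-37643) = (2 - 124 + (-152)²)/13806 - 15760/1027/(-37643) = (2 - 124 + 23104)*(1/13806) - 15760/1027*(-1/37643) = 22982*(1/13806) + 15760/38659361 = 11491/6903 + 15760/38659361 = 34180269887/20528120691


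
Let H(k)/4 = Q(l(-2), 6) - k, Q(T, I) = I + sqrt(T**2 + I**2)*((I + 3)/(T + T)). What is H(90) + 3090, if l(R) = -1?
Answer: 2754 - 18*sqrt(37) ≈ 2644.5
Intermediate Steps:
Q(T, I) = I + sqrt(I**2 + T**2)*(3 + I)/(2*T) (Q(T, I) = I + sqrt(I**2 + T**2)*((3 + I)/((2*T))) = I + sqrt(I**2 + T**2)*((3 + I)*(1/(2*T))) = I + sqrt(I**2 + T**2)*((3 + I)/(2*T)) = I + sqrt(I**2 + T**2)*(3 + I)/(2*T))
H(k) = 24 - 18*sqrt(37) - 4*k (H(k) = 4*((1/2)*(3*sqrt(6**2 + (-1)**2) + 6*sqrt(6**2 + (-1)**2) + 2*6*(-1))/(-1) - k) = 4*((1/2)*(-1)*(3*sqrt(36 + 1) + 6*sqrt(36 + 1) - 12) - k) = 4*((1/2)*(-1)*(3*sqrt(37) + 6*sqrt(37) - 12) - k) = 4*((1/2)*(-1)*(-12 + 9*sqrt(37)) - k) = 4*((6 - 9*sqrt(37)/2) - k) = 4*(6 - k - 9*sqrt(37)/2) = 24 - 18*sqrt(37) - 4*k)
H(90) + 3090 = (24 - 18*sqrt(37) - 4*90) + 3090 = (24 - 18*sqrt(37) - 360) + 3090 = (-336 - 18*sqrt(37)) + 3090 = 2754 - 18*sqrt(37)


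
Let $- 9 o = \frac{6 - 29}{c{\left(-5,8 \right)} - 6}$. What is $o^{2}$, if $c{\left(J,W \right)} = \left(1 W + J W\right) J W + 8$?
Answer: $\frac{529}{133125444} \approx 3.9737 \cdot 10^{-6}$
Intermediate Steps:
$c{\left(J,W \right)} = 8 + J W \left(W + J W\right)$ ($c{\left(J,W \right)} = \left(W + J W\right) J W + 8 = J \left(W + J W\right) W + 8 = J W \left(W + J W\right) + 8 = 8 + J W \left(W + J W\right)$)
$o = \frac{23}{11538}$ ($o = - \frac{\left(6 - 29\right) \frac{1}{\left(8 - 5 \cdot 8^{2} + \left(-5\right)^{2} \cdot 8^{2}\right) - 6}}{9} = - \frac{\left(-23\right) \frac{1}{\left(8 - 320 + 25 \cdot 64\right) - 6}}{9} = - \frac{\left(-23\right) \frac{1}{\left(8 - 320 + 1600\right) - 6}}{9} = - \frac{\left(-23\right) \frac{1}{1288 - 6}}{9} = - \frac{\left(-23\right) \frac{1}{1282}}{9} = \left(- \frac{1}{9}\right) \left(- \frac{23}{1282}\right) = \frac{23}{11538} \approx 0.0019934$)
$o^{2} = \left(\frac{23}{11538}\right)^{2} = \frac{529}{133125444}$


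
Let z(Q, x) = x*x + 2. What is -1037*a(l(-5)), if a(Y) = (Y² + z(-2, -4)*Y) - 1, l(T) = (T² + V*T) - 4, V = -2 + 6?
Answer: -18666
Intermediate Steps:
V = 4
z(Q, x) = 2 + x² (z(Q, x) = x² + 2 = 2 + x²)
l(T) = -4 + T² + 4*T (l(T) = (T² + 4*T) - 4 = -4 + T² + 4*T)
a(Y) = -1 + Y² + 18*Y (a(Y) = (Y² + (2 + (-4)²)*Y) - 1 = (Y² + (2 + 16)*Y) - 1 = (Y² + 18*Y) - 1 = -1 + Y² + 18*Y)
-1037*a(l(-5)) = -1037*(-1 + (-4 + (-5)² + 4*(-5))² + 18*(-4 + (-5)² + 4*(-5))) = -1037*(-1 + (-4 + 25 - 20)² + 18*(-4 + 25 - 20)) = -1037*(-1 + 1² + 18*1) = -1037*(-1 + 1 + 18) = -1037*18 = -18666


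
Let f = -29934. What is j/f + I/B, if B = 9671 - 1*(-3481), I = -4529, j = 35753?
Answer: -100965757/65615328 ≈ -1.5388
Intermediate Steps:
B = 13152 (B = 9671 + 3481 = 13152)
j/f + I/B = 35753/(-29934) - 4529/13152 = 35753*(-1/29934) - 4529*1/13152 = -35753/29934 - 4529/13152 = -100965757/65615328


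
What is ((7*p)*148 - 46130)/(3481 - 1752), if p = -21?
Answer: -746/19 ≈ -39.263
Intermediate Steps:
((7*p)*148 - 46130)/(3481 - 1752) = ((7*(-21))*148 - 46130)/(3481 - 1752) = (-147*148 - 46130)/1729 = (-21756 - 46130)*(1/1729) = -67886*1/1729 = -746/19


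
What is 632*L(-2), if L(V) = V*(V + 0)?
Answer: 2528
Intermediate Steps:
L(V) = V**2 (L(V) = V*V = V**2)
632*L(-2) = 632*(-2)**2 = 632*4 = 2528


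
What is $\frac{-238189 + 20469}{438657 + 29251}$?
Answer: $- \frac{54430}{116977} \approx -0.46531$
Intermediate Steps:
$\frac{-238189 + 20469}{438657 + 29251} = - \frac{217720}{467908} = \left(-217720\right) \frac{1}{467908} = - \frac{54430}{116977}$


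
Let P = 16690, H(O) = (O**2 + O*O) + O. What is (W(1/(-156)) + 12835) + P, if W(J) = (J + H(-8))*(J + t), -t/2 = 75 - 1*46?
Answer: 549132169/24336 ≈ 22565.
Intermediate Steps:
H(O) = O + 2*O**2 (H(O) = (O**2 + O**2) + O = 2*O**2 + O = O + 2*O**2)
t = -58 (t = -2*(75 - 1*46) = -2*(75 - 46) = -2*29 = -58)
W(J) = (-58 + J)*(120 + J) (W(J) = (J - 8*(1 + 2*(-8)))*(J - 58) = (J - 8*(1 - 16))*(-58 + J) = (J - 8*(-15))*(-58 + J) = (J + 120)*(-58 + J) = (120 + J)*(-58 + J) = (-58 + J)*(120 + J))
(W(1/(-156)) + 12835) + P = ((-6960 + (1/(-156))**2 + 62/(-156)) + 12835) + 16690 = ((-6960 + (-1/156)**2 + 62*(-1/156)) + 12835) + 16690 = ((-6960 + 1/24336 - 31/78) + 12835) + 16690 = (-169388231/24336 + 12835) + 16690 = 142964329/24336 + 16690 = 549132169/24336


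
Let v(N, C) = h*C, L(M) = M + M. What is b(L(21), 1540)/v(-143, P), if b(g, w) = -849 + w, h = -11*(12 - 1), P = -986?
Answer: 691/119306 ≈ 0.0057918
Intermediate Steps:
L(M) = 2*M
h = -121 (h = -11*11 = -121)
v(N, C) = -121*C
b(L(21), 1540)/v(-143, P) = (-849 + 1540)/((-121*(-986))) = 691/119306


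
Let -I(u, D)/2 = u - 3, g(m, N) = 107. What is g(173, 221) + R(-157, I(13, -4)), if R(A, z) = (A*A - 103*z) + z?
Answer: 26796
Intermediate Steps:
I(u, D) = 6 - 2*u (I(u, D) = -2*(u - 3) = -2*(-3 + u) = 6 - 2*u)
R(A, z) = A² - 102*z (R(A, z) = (A² - 103*z) + z = A² - 102*z)
g(173, 221) + R(-157, I(13, -4)) = 107 + ((-157)² - 102*(6 - 2*13)) = 107 + (24649 - 102*(6 - 26)) = 107 + (24649 - 102*(-20)) = 107 + (24649 + 2040) = 107 + 26689 = 26796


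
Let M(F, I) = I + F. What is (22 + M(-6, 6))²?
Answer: 484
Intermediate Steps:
M(F, I) = F + I
(22 + M(-6, 6))² = (22 + (-6 + 6))² = (22 + 0)² = 22² = 484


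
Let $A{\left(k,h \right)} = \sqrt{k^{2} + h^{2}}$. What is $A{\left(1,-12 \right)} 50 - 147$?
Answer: $-147 + 50 \sqrt{145} \approx 455.08$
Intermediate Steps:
$A{\left(k,h \right)} = \sqrt{h^{2} + k^{2}}$
$A{\left(1,-12 \right)} 50 - 147 = \sqrt{\left(-12\right)^{2} + 1^{2}} \cdot 50 - 147 = \sqrt{144 + 1} \cdot 50 - 147 = \sqrt{145} \cdot 50 - 147 = 50 \sqrt{145} - 147 = -147 + 50 \sqrt{145}$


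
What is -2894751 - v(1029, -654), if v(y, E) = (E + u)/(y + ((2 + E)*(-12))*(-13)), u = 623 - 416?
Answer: -97150738460/33561 ≈ -2.8948e+6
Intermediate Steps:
u = 207
v(y, E) = (207 + E)/(312 + y + 156*E) (v(y, E) = (E + 207)/(y + ((2 + E)*(-12))*(-13)) = (207 + E)/(y + (-24 - 12*E)*(-13)) = (207 + E)/(y + (312 + 156*E)) = (207 + E)/(312 + y + 156*E))
-2894751 - v(1029, -654) = -2894751 - (207 - 654)/(312 + 1029 + 156*(-654)) = -2894751 - (-447)/(312 + 1029 - 102024) = -2894751 - (-447)/(-100683) = -2894751 - (-1)*(-447)/100683 = -2894751 - 1*149/33561 = -2894751 - 149/33561 = -97150738460/33561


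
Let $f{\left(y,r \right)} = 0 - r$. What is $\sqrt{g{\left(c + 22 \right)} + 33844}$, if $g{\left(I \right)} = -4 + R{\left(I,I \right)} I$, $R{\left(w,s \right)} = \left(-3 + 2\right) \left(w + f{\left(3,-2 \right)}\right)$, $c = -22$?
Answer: $12 \sqrt{235} \approx 183.96$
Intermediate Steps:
$f{\left(y,r \right)} = - r$
$R{\left(w,s \right)} = -2 - w$ ($R{\left(w,s \right)} = \left(-3 + 2\right) \left(w - -2\right) = - (w + 2) = - (2 + w) = -2 - w$)
$g{\left(I \right)} = -4 + I \left(-2 - I\right)$ ($g{\left(I \right)} = -4 + \left(-2 - I\right) I = -4 + I \left(-2 - I\right)$)
$\sqrt{g{\left(c + 22 \right)} + 33844} = \sqrt{\left(-4 - \left(-22 + 22\right) \left(2 + \left(-22 + 22\right)\right)\right) + 33844} = \sqrt{\left(-4 - 0 \left(2 + 0\right)\right) + 33844} = \sqrt{\left(-4 - 0 \cdot 2\right) + 33844} = \sqrt{\left(-4 + 0\right) + 33844} = \sqrt{-4 + 33844} = \sqrt{33840} = 12 \sqrt{235}$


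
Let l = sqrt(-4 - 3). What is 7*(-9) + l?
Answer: -63 + I*sqrt(7) ≈ -63.0 + 2.6458*I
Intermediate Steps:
l = I*sqrt(7) (l = sqrt(-7) = I*sqrt(7) ≈ 2.6458*I)
7*(-9) + l = 7*(-9) + I*sqrt(7) = -63 + I*sqrt(7)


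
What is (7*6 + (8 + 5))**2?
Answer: 3025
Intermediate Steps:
(7*6 + (8 + 5))**2 = (42 + 13)**2 = 55**2 = 3025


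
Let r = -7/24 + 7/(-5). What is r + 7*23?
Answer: 19117/120 ≈ 159.31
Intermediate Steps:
r = -203/120 (r = -7*1/24 + 7*(-⅕) = -7/24 - 7/5 = -203/120 ≈ -1.6917)
r + 7*23 = -203/120 + 7*23 = -203/120 + 161 = 19117/120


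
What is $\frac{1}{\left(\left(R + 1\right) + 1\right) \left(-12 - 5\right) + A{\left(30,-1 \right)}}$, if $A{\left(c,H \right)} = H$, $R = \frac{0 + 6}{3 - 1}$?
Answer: $- \frac{1}{86} \approx -0.011628$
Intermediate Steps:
$R = 3$ ($R = \frac{6}{2} = 6 \cdot \frac{1}{2} = 3$)
$\frac{1}{\left(\left(R + 1\right) + 1\right) \left(-12 - 5\right) + A{\left(30,-1 \right)}} = \frac{1}{\left(\left(3 + 1\right) + 1\right) \left(-12 - 5\right) - 1} = \frac{1}{\left(4 + 1\right) \left(-17\right) - 1} = \frac{1}{5 \left(-17\right) - 1} = \frac{1}{-85 - 1} = \frac{1}{-86} = - \frac{1}{86}$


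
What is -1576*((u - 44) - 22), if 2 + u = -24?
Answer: 144992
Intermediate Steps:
u = -26 (u = -2 - 24 = -26)
-1576*((u - 44) - 22) = -1576*((-26 - 44) - 22) = -1576*(-70 - 22) = -1576*(-92) = 144992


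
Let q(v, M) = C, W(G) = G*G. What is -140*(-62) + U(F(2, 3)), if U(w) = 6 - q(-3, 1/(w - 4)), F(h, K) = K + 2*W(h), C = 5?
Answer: 8681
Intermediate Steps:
W(G) = G**2
q(v, M) = 5
F(h, K) = K + 2*h**2
U(w) = 1 (U(w) = 6 - 1*5 = 6 - 5 = 1)
-140*(-62) + U(F(2, 3)) = -140*(-62) + 1 = 8680 + 1 = 8681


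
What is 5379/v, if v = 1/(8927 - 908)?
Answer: 43134201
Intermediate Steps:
v = 1/8019 ≈ 0.00012470
5379/v = 5379/(1/8019) = 5379*8019 = 43134201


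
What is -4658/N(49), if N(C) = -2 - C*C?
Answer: 4658/2403 ≈ 1.9384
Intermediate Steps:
N(C) = -2 - C**2
-4658/N(49) = -4658/(-2 - 1*49**2) = -4658/(-2 - 1*2401) = -4658/(-2 - 2401) = -4658/(-2403) = -4658*(-1/2403) = 4658/2403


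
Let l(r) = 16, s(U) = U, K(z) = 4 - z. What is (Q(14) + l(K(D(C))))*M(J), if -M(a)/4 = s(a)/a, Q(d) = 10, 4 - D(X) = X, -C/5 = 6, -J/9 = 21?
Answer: -104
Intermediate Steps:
J = -189 (J = -9*21 = -189)
C = -30 (C = -5*6 = -30)
D(X) = 4 - X
M(a) = -4 (M(a) = -4*a/a = -4*1 = -4)
(Q(14) + l(K(D(C))))*M(J) = (10 + 16)*(-4) = 26*(-4) = -104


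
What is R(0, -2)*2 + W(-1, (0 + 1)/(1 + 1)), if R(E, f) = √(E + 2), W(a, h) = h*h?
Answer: ¼ + 2*√2 ≈ 3.0784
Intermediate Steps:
W(a, h) = h²
R(E, f) = √(2 + E)
R(0, -2)*2 + W(-1, (0 + 1)/(1 + 1)) = √(2 + 0)*2 + ((0 + 1)/(1 + 1))² = √2*2 + (1/2)² = 2*√2 + (1*(½))² = 2*√2 + (½)² = 2*√2 + ¼ = ¼ + 2*√2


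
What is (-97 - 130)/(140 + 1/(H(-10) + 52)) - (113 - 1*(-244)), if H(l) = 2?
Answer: -2711535/7561 ≈ -358.62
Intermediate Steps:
(-97 - 130)/(140 + 1/(H(-10) + 52)) - (113 - 1*(-244)) = (-97 - 130)/(140 + 1/(2 + 52)) - (113 - 1*(-244)) = -227/(140 + 1/54) - (113 + 244) = -227/(140 + 1/54) - 1*357 = -227/7561/54 - 357 = -227*54/7561 - 357 = -12258/7561 - 357 = -2711535/7561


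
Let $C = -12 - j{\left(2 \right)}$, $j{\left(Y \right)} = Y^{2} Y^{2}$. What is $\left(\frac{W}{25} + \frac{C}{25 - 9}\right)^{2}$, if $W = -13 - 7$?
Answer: $\frac{2601}{400} \approx 6.5025$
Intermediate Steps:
$j{\left(Y \right)} = Y^{4}$
$W = -20$ ($W = -13 - 7 = -20$)
$C = -28$ ($C = -12 - 2^{4} = -12 - 16 = -28$)
$\left(\frac{W}{25} + \frac{C}{25 - 9}\right)^{2} = \left(- \frac{20}{25} - \frac{28}{25 - 9}\right)^{2} = \left(\left(-20\right) \frac{1}{25} - \frac{28}{25 - 9}\right)^{2} = \left(- \frac{4}{5} - \frac{28}{16}\right)^{2} = \left(- \frac{4}{5} - \frac{7}{4}\right)^{2} = \left(- \frac{51}{20}\right)^{2} = \frac{2601}{400}$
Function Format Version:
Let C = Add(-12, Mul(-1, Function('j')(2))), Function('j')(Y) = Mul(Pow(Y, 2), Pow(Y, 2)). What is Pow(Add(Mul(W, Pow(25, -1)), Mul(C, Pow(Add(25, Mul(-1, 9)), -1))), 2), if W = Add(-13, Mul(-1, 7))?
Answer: Rational(2601, 400) ≈ 6.5025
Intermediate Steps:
Function('j')(Y) = Pow(Y, 4)
W = -20 (W = Add(-13, -7) = -20)
C = -28 (C = Add(-12, Mul(-1, Pow(2, 4))) = Add(-12, Mul(-1, 16)) = Add(-12, -16) = -28)
Pow(Add(Mul(W, Pow(25, -1)), Mul(C, Pow(Add(25, Mul(-1, 9)), -1))), 2) = Pow(Add(Mul(-20, Pow(25, -1)), Mul(-28, Pow(Add(25, Mul(-1, 9)), -1))), 2) = Pow(Add(Mul(-20, Rational(1, 25)), Mul(-28, Pow(Add(25, -9), -1))), 2) = Pow(Add(Rational(-4, 5), Mul(-28, Pow(16, -1))), 2) = Pow(Add(Rational(-4, 5), Mul(-28, Rational(1, 16))), 2) = Pow(Add(Rational(-4, 5), Rational(-7, 4)), 2) = Pow(Rational(-51, 20), 2) = Rational(2601, 400)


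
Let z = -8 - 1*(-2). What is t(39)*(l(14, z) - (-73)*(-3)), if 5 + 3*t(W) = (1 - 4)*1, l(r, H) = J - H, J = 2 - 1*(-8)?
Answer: 1624/3 ≈ 541.33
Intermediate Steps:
z = -6 (z = -8 + 2 = -6)
J = 10 (J = 2 + 8 = 10)
l(r, H) = 10 - H
t(W) = -8/3 (t(W) = -5/3 + ((1 - 4)*1)/3 = -5/3 + (-3*1)/3 = -5/3 + (⅓)*(-3) = -5/3 - 1 = -8/3)
t(39)*(l(14, z) - (-73)*(-3)) = -8*((10 - 1*(-6)) - (-73)*(-3))/3 = -8*((10 + 6) - 1*219)/3 = -8*(16 - 219)/3 = -8/3*(-203) = 1624/3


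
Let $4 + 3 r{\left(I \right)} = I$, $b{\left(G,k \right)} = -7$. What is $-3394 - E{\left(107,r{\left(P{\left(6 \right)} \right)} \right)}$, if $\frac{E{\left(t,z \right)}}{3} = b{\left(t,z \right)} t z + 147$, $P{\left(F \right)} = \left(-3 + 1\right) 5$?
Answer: $-14321$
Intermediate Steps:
$P{\left(F \right)} = -10$ ($P{\left(F \right)} = \left(-2\right) 5 = -10$)
$r{\left(I \right)} = - \frac{4}{3} + \frac{I}{3}$
$E{\left(t,z \right)} = 441 - 21 t z$ ($E{\left(t,z \right)} = 3 \left(- 7 t z + 147\right) = 3 \left(147 - 7 t z\right) = 441 - 21 t z$)
$-3394 - E{\left(107,r{\left(P{\left(6 \right)} \right)} \right)} = -3394 - \left(441 - 2247 \left(- \frac{4}{3} + \frac{1}{3} \left(-10\right)\right)\right) = -3394 - \left(441 - 2247 \left(- \frac{4}{3} - \frac{10}{3}\right)\right) = -3394 - \left(441 - 2247 \left(- \frac{14}{3}\right)\right) = -3394 - \left(441 + 10486\right) = -3394 - 10927 = -14321$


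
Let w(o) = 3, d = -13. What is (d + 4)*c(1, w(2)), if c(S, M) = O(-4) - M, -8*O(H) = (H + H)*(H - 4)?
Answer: 99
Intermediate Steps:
O(H) = -H*(-4 + H)/4 (O(H) = -(H + H)*(H - 4)/8 = -2*H*(-4 + H)/8 = -H*(-4 + H)/4)
c(S, M) = -8 - M (c(S, M) = (¼)*(-4)*(4 - 1*(-4)) - M = (¼)*(-4)*(4 + 4) - M = (¼)*(-4)*8 - M = -8 - M)
(d + 4)*c(1, w(2)) = (-13 + 4)*(-8 - 1*3) = -9*(-8 - 3) = -9*(-11) = 99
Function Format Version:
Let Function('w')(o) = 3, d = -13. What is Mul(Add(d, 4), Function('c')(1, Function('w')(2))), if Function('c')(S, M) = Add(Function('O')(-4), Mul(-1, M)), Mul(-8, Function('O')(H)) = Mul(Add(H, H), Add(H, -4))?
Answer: 99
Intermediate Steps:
Function('O')(H) = Mul(Rational(-1, 4), H, Add(-4, H)) (Function('O')(H) = Mul(Rational(-1, 8), Mul(Add(H, H), Add(H, -4))) = Mul(Rational(-1, 8), Mul(Mul(2, H), Add(-4, H))) = Mul(Rational(-1, 8), Mul(2, H, Add(-4, H))) = Mul(Rational(-1, 4), H, Add(-4, H)))
Function('c')(S, M) = Add(-8, Mul(-1, M)) (Function('c')(S, M) = Add(Mul(Rational(1, 4), -4, Add(4, Mul(-1, -4))), Mul(-1, M)) = Add(Mul(Rational(1, 4), -4, Add(4, 4)), Mul(-1, M)) = Add(Mul(Rational(1, 4), -4, 8), Mul(-1, M)) = Add(-8, Mul(-1, M)))
Mul(Add(d, 4), Function('c')(1, Function('w')(2))) = Mul(Add(-13, 4), Add(-8, Mul(-1, 3))) = Mul(-9, Add(-8, -3)) = Mul(-9, -11) = 99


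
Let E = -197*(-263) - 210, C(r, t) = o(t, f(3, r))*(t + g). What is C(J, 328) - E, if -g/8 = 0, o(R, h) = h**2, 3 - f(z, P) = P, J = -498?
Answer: 82276727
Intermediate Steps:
f(z, P) = 3 - P
g = 0 (g = -8*0 = 0)
C(r, t) = t*(3 - r)**2 (C(r, t) = (3 - r)**2*(t + 0) = (3 - r)**2*t = t*(3 - r)**2)
E = 51601 (E = 51811 - 210 = 51601)
C(J, 328) - E = 328*(-3 - 498)**2 - 1*51601 = 328*(-501)**2 - 51601 = 328*251001 - 51601 = 82328328 - 51601 = 82276727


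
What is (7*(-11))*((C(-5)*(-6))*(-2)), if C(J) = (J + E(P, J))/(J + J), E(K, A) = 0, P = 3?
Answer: -462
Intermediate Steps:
C(J) = ½ (C(J) = (J + 0)/(J + J) = J/((2*J)) = J*(1/(2*J)) = ½)
(7*(-11))*((C(-5)*(-6))*(-2)) = (7*(-11))*(((½)*(-6))*(-2)) = -(-231)*(-2) = -77*6 = -462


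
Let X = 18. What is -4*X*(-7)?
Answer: 504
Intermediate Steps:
-4*X*(-7) = -4*18*(-7) = -72*(-7) = 504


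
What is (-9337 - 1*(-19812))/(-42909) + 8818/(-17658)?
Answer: -93889852/126281187 ≈ -0.74350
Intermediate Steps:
(-9337 - 1*(-19812))/(-42909) + 8818/(-17658) = (-9337 + 19812)*(-1/42909) + 8818*(-1/17658) = 10475*(-1/42909) - 4409/8829 = -10475/42909 - 4409/8829 = -93889852/126281187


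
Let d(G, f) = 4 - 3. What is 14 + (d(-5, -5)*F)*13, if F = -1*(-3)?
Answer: 53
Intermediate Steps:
d(G, f) = 1
F = 3
14 + (d(-5, -5)*F)*13 = 14 + (1*3)*13 = 14 + 3*13 = 14 + 39 = 53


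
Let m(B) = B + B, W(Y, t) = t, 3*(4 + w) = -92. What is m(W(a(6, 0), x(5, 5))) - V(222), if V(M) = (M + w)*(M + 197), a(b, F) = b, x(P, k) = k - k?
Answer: -235478/3 ≈ -78493.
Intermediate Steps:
w = -104/3 (w = -4 + (⅓)*(-92) = -4 - 92/3 = -104/3 ≈ -34.667)
x(P, k) = 0
m(B) = 2*B
V(M) = (197 + M)*(-104/3 + M) (V(M) = (M - 104/3)*(M + 197) = (-104/3 + M)*(197 + M) = (197 + M)*(-104/3 + M))
m(W(a(6, 0), x(5, 5))) - V(222) = 2*0 - (-20488/3 + 222² + (487/3)*222) = 0 - (-20488/3 + 49284 + 36038) = 0 - 1*235478/3 = 0 - 235478/3 = -235478/3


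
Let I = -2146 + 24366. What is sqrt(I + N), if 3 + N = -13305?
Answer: 4*sqrt(557) ≈ 94.403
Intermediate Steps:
N = -13308 (N = -3 - 13305 = -13308)
I = 22220
sqrt(I + N) = sqrt(22220 - 13308) = sqrt(8912) = 4*sqrt(557)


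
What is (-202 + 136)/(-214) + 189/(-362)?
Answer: -8277/38734 ≈ -0.21369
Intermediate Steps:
(-202 + 136)/(-214) + 189/(-362) = -66*(-1/214) + 189*(-1/362) = 33/107 - 189/362 = -8277/38734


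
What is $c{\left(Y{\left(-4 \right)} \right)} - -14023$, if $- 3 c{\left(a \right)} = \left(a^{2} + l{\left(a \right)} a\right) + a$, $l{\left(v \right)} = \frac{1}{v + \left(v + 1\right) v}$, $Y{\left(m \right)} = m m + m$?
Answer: $\frac{586781}{42} \approx 13971.0$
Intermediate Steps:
$Y{\left(m \right)} = m + m^{2}$ ($Y{\left(m \right)} = m^{2} + m = m + m^{2}$)
$l{\left(v \right)} = \frac{1}{v + v \left(1 + v\right)}$ ($l{\left(v \right)} = \frac{1}{v + \left(1 + v\right) v} = \frac{1}{v + v \left(1 + v\right)}$)
$c{\left(a \right)} = - \frac{a}{3} - \frac{a^{2}}{3} - \frac{1}{3 \left(2 + a\right)}$ ($c{\left(a \right)} = - \frac{\left(a^{2} + \frac{1}{a \left(2 + a\right)} a\right) + a}{3} = - \frac{\left(a^{2} + \frac{1}{2 + a}\right) + a}{3} = - \frac{a + a^{2} + \frac{1}{2 + a}}{3} = - \frac{a}{3} - \frac{a^{2}}{3} - \frac{1}{3 \left(2 + a\right)}$)
$c{\left(Y{\left(-4 \right)} \right)} - -14023 = \frac{-1 - - 4 \left(1 - 4\right) \left(1 - 4 \left(1 - 4\right)\right) \left(2 - 4 \left(1 - 4\right)\right)}{3 \left(2 - 4 \left(1 - 4\right)\right)} - -14023 = \frac{-1 - \left(-4\right) \left(-3\right) \left(1 - -12\right) \left(2 - -12\right)}{3 \left(2 - -12\right)} + 14023 = \frac{-1 - 12 \left(1 + 12\right) \left(2 + 12\right)}{3 \left(2 + 12\right)} + 14023 = \frac{-1 - 12 \cdot 13 \cdot 14}{3 \cdot 14} + 14023 = \frac{1}{3} \cdot \frac{1}{14} \left(-1 - 2184\right) + 14023 = \frac{1}{3} \cdot \frac{1}{14} \left(-2185\right) + 14023 = - \frac{2185}{42} + 14023 = \frac{586781}{42}$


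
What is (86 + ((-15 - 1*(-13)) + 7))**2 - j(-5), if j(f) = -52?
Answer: 8333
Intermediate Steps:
(86 + ((-15 - 1*(-13)) + 7))**2 - j(-5) = (86 + ((-15 - 1*(-13)) + 7))**2 - 1*(-52) = (86 + ((-15 + 13) + 7))**2 + 52 = (86 + (-2 + 7))**2 + 52 = (86 + 5)**2 + 52 = 91**2 + 52 = 8281 + 52 = 8333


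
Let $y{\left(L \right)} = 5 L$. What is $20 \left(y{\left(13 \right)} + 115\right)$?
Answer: $3600$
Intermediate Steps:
$20 \left(y{\left(13 \right)} + 115\right) = 20 \left(5 \cdot 13 + 115\right) = 20 \left(65 + 115\right) = 20 \cdot 180 = 3600$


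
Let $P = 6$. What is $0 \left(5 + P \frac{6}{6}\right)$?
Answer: $0$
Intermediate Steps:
$0 \left(5 + P \frac{6}{6}\right) = 0 \left(5 + 6 \cdot \frac{6}{6}\right) = 0 \left(5 + 6 \cdot 6 \cdot \frac{1}{6}\right) = 0 \left(5 + 6 \cdot 1\right) = 0 \left(5 + 6\right) = 0 \cdot 11 = 0$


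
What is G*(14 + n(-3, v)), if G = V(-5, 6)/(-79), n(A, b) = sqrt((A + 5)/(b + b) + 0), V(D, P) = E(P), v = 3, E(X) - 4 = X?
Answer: -140/79 - 10*sqrt(3)/237 ≈ -1.8452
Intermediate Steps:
E(X) = 4 + X
V(D, P) = 4 + P
n(A, b) = sqrt(2)*sqrt((5 + A)/b)/2 (n(A, b) = sqrt((5 + A)/((2*b)) + 0) = sqrt((5 + A)*(1/(2*b)) + 0) = sqrt((5 + A)/(2*b) + 0) = sqrt((5 + A)/(2*b)) = sqrt(2)*sqrt((5 + A)/b)/2)
G = -10/79 (G = (4 + 6)/(-79) = 10*(-1/79) = -10/79 ≈ -0.12658)
G*(14 + n(-3, v)) = -10*(14 + sqrt(2)*sqrt((5 - 3)/3)/2)/79 = -10*(14 + sqrt(2)*sqrt((1/3)*2)/2)/79 = -10*(14 + sqrt(2)*sqrt(2/3)/2)/79 = -10*(14 + sqrt(2)*(sqrt(6)/3)/2)/79 = -10*(14 + sqrt(3)/3)/79 = -140/79 - 10*sqrt(3)/237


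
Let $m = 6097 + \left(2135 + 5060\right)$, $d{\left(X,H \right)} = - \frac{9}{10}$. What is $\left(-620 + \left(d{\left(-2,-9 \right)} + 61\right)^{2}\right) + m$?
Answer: $\frac{1628401}{100} \approx 16284.0$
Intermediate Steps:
$d{\left(X,H \right)} = - \frac{9}{10}$ ($d{\left(X,H \right)} = \left(-9\right) \frac{1}{10} = - \frac{9}{10}$)
$m = 13292$ ($m = 6097 + 7195 = 13292$)
$\left(-620 + \left(d{\left(-2,-9 \right)} + 61\right)^{2}\right) + m = \left(-620 + \left(- \frac{9}{10} + 61\right)^{2}\right) + 13292 = \left(-620 + \left(\frac{601}{10}\right)^{2}\right) + 13292 = \left(-620 + \frac{361201}{100}\right) + 13292 = \frac{299201}{100} + 13292 = \frac{1628401}{100}$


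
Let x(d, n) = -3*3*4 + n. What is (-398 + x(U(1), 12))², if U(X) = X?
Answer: 178084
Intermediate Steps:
x(d, n) = -36 + n (x(d, n) = -9*4 + n = -36 + n)
(-398 + x(U(1), 12))² = (-398 + (-36 + 12))² = (-398 - 24)² = (-422)² = 178084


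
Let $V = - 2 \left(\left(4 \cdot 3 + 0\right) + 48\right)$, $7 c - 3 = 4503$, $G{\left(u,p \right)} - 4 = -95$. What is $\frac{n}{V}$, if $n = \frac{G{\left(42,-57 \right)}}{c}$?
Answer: $\frac{637}{540720} \approx 0.0011781$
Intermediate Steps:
$G{\left(u,p \right)} = -91$ ($G{\left(u,p \right)} = 4 - 95 = -91$)
$c = \frac{4506}{7}$ ($c = \frac{3}{7} + \frac{1}{7} \cdot 4503 = \frac{3}{7} + \frac{4503}{7} = \frac{4506}{7} \approx 643.71$)
$n = - \frac{637}{4506}$ ($n = - \frac{91}{\frac{4506}{7}} = \left(-91\right) \frac{7}{4506} = - \frac{637}{4506} \approx -0.14137$)
$V = -120$ ($V = - 2 \left(\left(12 + 0\right) + 48\right) = - 2 \left(12 + 48\right) = \left(-2\right) 60 = -120$)
$\frac{n}{V} = - \frac{637}{4506 \left(-120\right)} = \left(- \frac{637}{4506}\right) \left(- \frac{1}{120}\right) = \frac{637}{540720}$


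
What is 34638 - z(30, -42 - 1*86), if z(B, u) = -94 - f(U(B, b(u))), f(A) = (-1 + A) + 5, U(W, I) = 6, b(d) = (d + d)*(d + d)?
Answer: 34742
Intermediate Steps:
b(d) = 4*d² (b(d) = (2*d)*(2*d) = 4*d²)
f(A) = 4 + A
z(B, u) = -104 (z(B, u) = -94 - (4 + 6) = -94 - 1*10 = -94 - 10 = -104)
34638 - z(30, -42 - 1*86) = 34638 - 1*(-104) = 34638 + 104 = 34742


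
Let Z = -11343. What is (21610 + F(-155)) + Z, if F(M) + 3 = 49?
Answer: 10313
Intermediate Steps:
F(M) = 46 (F(M) = -3 + 49 = 46)
(21610 + F(-155)) + Z = (21610 + 46) - 11343 = 21656 - 11343 = 10313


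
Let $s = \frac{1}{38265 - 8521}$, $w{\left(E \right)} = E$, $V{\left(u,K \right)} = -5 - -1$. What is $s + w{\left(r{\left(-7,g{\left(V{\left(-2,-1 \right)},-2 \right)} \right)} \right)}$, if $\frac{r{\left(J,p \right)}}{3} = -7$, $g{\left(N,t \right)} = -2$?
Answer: $- \frac{624623}{29744} \approx -21.0$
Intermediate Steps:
$V{\left(u,K \right)} = -4$ ($V{\left(u,K \right)} = -5 + 1 = -4$)
$r{\left(J,p \right)} = -21$ ($r{\left(J,p \right)} = 3 \left(-7\right) = -21$)
$s = \frac{1}{29744} \approx 3.362 \cdot 10^{-5}$
$s + w{\left(r{\left(-7,g{\left(V{\left(-2,-1 \right)},-2 \right)} \right)} \right)} = \frac{1}{29744} - 21 = - \frac{624623}{29744}$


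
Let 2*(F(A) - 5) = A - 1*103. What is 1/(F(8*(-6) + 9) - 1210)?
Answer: -1/1276 ≈ -0.00078370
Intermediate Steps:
F(A) = -93/2 + A/2 (F(A) = 5 + (A - 1*103)/2 = 5 + (A - 103)/2 = 5 + (-103 + A)/2 = 5 + (-103/2 + A/2) = -93/2 + A/2)
1/(F(8*(-6) + 9) - 1210) = 1/((-93/2 + (8*(-6) + 9)/2) - 1210) = 1/((-93/2 + (-48 + 9)/2) - 1210) = 1/((-93/2 + (½)*(-39)) - 1210) = 1/((-93/2 - 39/2) - 1210) = 1/(-66 - 1210) = 1/(-1276) = -1/1276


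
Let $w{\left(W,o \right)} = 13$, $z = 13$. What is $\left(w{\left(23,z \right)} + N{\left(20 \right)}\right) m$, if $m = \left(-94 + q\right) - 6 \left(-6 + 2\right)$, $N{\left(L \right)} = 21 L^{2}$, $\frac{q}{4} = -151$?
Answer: $-5670362$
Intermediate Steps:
$q = -604$ ($q = 4 \left(-151\right) = -604$)
$m = -674$ ($m = \left(-94 - 604\right) - 6 \left(-6 + 2\right) = -698 - -24 = -698 + 24 = -674$)
$\left(w{\left(23,z \right)} + N{\left(20 \right)}\right) m = \left(13 + 21 \cdot 20^{2}\right) \left(-674\right) = \left(13 + 21 \cdot 400\right) \left(-674\right) = \left(13 + 8400\right) \left(-674\right) = 8413 \left(-674\right) = -5670362$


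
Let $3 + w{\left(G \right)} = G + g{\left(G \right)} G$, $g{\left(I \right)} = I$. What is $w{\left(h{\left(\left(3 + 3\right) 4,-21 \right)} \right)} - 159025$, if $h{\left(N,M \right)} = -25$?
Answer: $-158428$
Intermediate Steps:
$w{\left(G \right)} = -3 + G + G^{2}$ ($w{\left(G \right)} = -3 + \left(G + G G\right) = -3 + \left(G + G^{2}\right) = -3 + G + G^{2}$)
$w{\left(h{\left(\left(3 + 3\right) 4,-21 \right)} \right)} - 159025 = \left(-3 - 25 + \left(-25\right)^{2}\right) - 159025 = \left(-3 - 25 + 625\right) - 159025 = 597 - 159025 = -158428$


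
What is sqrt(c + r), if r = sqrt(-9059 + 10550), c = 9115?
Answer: sqrt(9115 + sqrt(1491)) ≈ 95.675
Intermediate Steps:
r = sqrt(1491) ≈ 38.613
sqrt(c + r) = sqrt(9115 + sqrt(1491))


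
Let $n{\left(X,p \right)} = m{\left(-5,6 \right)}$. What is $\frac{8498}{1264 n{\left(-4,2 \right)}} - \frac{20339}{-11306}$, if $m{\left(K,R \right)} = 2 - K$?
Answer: $\frac{9858495}{3572696} \approx 2.7594$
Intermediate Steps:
$n{\left(X,p \right)} = 7$ ($n{\left(X,p \right)} = 2 - -5 = 2 + 5 = 7$)
$\frac{8498}{1264 n{\left(-4,2 \right)}} - \frac{20339}{-11306} = \frac{8498}{1264 \cdot 7} - \frac{20339}{-11306} = \frac{8498}{8848} - - \frac{20339}{11306} = 8498 \cdot \frac{1}{8848} + \frac{20339}{11306} = \frac{607}{632} + \frac{20339}{11306} = \frac{9858495}{3572696}$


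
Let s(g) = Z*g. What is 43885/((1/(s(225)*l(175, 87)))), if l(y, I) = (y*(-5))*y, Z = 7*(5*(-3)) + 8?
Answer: 146661612890625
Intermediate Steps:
Z = -97 (Z = 7*(-15) + 8 = -105 + 8 = -97)
s(g) = -97*g
l(y, I) = -5*y² (l(y, I) = (-5*y)*y = -5*y²)
43885/((1/(s(225)*l(175, 87)))) = 43885/((1/(((-97*225))*((-5*175²))))) = 43885/((1/((-21825)*((-5*30625))))) = 43885/((-1/21825/(-153125))) = 43885/((-1/21825*(-1/153125))) = 43885/(1/3341953125) = 43885*3341953125 = 146661612890625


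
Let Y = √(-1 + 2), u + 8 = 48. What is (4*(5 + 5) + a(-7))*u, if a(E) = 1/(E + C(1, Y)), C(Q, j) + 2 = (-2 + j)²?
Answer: 1595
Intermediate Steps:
u = 40 (u = -8 + 48 = 40)
Y = 1 (Y = √1 = 1)
C(Q, j) = -2 + (-2 + j)²
a(E) = 1/(-1 + E) (a(E) = 1/(E + (-2 + (-2 + 1)²)) = 1/(E + (-2 + (-1)²)) = 1/(E + (-2 + 1)) = 1/(E - 1) = 1/(-1 + E))
(4*(5 + 5) + a(-7))*u = (4*(5 + 5) + 1/(-1 - 7))*40 = (4*10 + 1/(-8))*40 = (40 - ⅛)*40 = (319/8)*40 = 1595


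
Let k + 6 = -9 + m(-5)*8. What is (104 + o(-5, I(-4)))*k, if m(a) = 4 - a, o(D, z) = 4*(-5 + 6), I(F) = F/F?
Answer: 6156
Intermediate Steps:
I(F) = 1
o(D, z) = 4 (o(D, z) = 4*1 = 4)
k = 57 (k = -6 + (-9 + (4 - 1*(-5))*8) = -6 + (-9 + (4 + 5)*8) = -6 + (-9 + 9*8) = -6 + (-9 + 72) = -6 + 63 = 57)
(104 + o(-5, I(-4)))*k = (104 + 4)*57 = 108*57 = 6156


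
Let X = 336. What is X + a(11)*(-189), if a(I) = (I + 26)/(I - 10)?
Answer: -6657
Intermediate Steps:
a(I) = (26 + I)/(-10 + I)
X + a(11)*(-189) = 336 + ((26 + 11)/(-10 + 11))*(-189) = 336 + (37/1)*(-189) = 336 + (1*37)*(-189) = 336 + 37*(-189) = 336 - 6993 = -6657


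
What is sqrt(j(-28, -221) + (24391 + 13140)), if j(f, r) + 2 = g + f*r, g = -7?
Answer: sqrt(43710) ≈ 209.07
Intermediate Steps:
j(f, r) = -9 + f*r (j(f, r) = -2 + (-7 + f*r) = -9 + f*r)
sqrt(j(-28, -221) + (24391 + 13140)) = sqrt((-9 - 28*(-221)) + (24391 + 13140)) = sqrt((-9 + 6188) + 37531) = sqrt(6179 + 37531) = sqrt(43710)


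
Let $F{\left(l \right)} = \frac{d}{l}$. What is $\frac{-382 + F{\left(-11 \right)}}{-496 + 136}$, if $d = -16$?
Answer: $\frac{2093}{1980} \approx 1.0571$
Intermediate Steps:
$F{\left(l \right)} = - \frac{16}{l}$
$\frac{-382 + F{\left(-11 \right)}}{-496 + 136} = \frac{-382 - \frac{16}{-11}}{-496 + 136} = \frac{-382 - - \frac{16}{11}}{-360} = \left(-382 + \frac{16}{11}\right) \left(- \frac{1}{360}\right) = \left(- \frac{4186}{11}\right) \left(- \frac{1}{360}\right) = \frac{2093}{1980}$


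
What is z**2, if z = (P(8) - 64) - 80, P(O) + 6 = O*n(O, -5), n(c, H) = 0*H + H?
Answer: 36100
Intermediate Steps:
n(c, H) = H (n(c, H) = 0 + H = H)
P(O) = -6 - 5*O (P(O) = -6 + O*(-5) = -6 - 5*O)
z = -190 (z = ((-6 - 5*8) - 64) - 80 = ((-6 - 40) - 64) - 80 = (-46 - 64) - 80 = -110 - 80 = -190)
z**2 = (-190)**2 = 36100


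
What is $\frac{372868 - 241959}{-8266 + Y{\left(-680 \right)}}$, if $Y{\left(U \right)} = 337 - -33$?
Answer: $- \frac{130909}{7896} \approx -16.579$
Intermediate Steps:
$Y{\left(U \right)} = 370$ ($Y{\left(U \right)} = 337 + 33 = 370$)
$\frac{372868 - 241959}{-8266 + Y{\left(-680 \right)}} = \frac{372868 - 241959}{-8266 + 370} = \frac{130909}{-7896} = 130909 \left(- \frac{1}{7896}\right) = - \frac{130909}{7896}$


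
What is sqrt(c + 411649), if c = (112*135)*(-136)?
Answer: I*sqrt(1644671) ≈ 1282.4*I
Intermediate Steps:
c = -2056320 (c = 15120*(-136) = -2056320)
sqrt(c + 411649) = sqrt(-2056320 + 411649) = sqrt(-1644671) = I*sqrt(1644671)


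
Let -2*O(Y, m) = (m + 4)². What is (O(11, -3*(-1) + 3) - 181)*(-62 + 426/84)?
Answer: 26301/2 ≈ 13151.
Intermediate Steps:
O(Y, m) = -(4 + m)²/2 (O(Y, m) = -(m + 4)²/2 = -(4 + m)²/2)
(O(11, -3*(-1) + 3) - 181)*(-62 + 426/84) = (-(4 + (-3*(-1) + 3))²/2 - 181)*(-62 + 426/84) = (-(4 + (3 + 3))²/2 - 181)*(-62 + 426*(1/84)) = (-(4 + 6)²/2 - 181)*(-62 + 71/14) = (-½*10² - 181)*(-797/14) = (-½*100 - 181)*(-797/14) = (-50 - 181)*(-797/14) = -231*(-797/14) = 26301/2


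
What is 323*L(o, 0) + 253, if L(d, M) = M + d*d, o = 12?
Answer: 46765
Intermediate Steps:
L(d, M) = M + d**2
323*L(o, 0) + 253 = 323*(0 + 12**2) + 253 = 323*(0 + 144) + 253 = 323*144 + 253 = 46512 + 253 = 46765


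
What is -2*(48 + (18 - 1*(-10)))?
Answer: -152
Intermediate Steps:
-2*(48 + (18 - 1*(-10))) = -2*(48 + (18 + 10)) = -2*(48 + 28) = -2*76 = -152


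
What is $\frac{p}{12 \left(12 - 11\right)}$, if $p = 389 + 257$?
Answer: $\frac{323}{6} \approx 53.833$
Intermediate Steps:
$p = 646$
$\frac{p}{12 \left(12 - 11\right)} = \frac{646}{12 \left(12 - 11\right)} = \frac{646}{12 \cdot 1} = \frac{646}{12} = 646 \cdot \frac{1}{12} = \frac{323}{6}$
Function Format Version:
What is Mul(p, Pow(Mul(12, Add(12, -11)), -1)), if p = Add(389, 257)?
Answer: Rational(323, 6) ≈ 53.833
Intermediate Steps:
p = 646
Mul(p, Pow(Mul(12, Add(12, -11)), -1)) = Mul(646, Pow(Mul(12, Add(12, -11)), -1)) = Mul(646, Pow(Mul(12, 1), -1)) = Mul(646, Pow(12, -1)) = Mul(646, Rational(1, 12)) = Rational(323, 6)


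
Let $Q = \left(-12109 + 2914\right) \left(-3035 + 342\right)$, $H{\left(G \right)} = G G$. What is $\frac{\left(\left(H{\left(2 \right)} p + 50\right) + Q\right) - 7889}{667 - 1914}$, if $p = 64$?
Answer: $- \frac{24754552}{1247} \approx -19851.0$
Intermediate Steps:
$H{\left(G \right)} = G^{2}$
$Q = 24762135$ ($Q = \left(-9195\right) \left(-2693\right) = 24762135$)
$\frac{\left(\left(H{\left(2 \right)} p + 50\right) + Q\right) - 7889}{667 - 1914} = \frac{\left(\left(2^{2} \cdot 64 + 50\right) + 24762135\right) - 7889}{667 - 1914} = \frac{\left(\left(4 \cdot 64 + 50\right) + 24762135\right) - 7889}{-1247} = \left(\left(\left(256 + 50\right) + 24762135\right) - 7889\right) \left(- \frac{1}{1247}\right) = \left(\left(306 + 24762135\right) - 7889\right) \left(- \frac{1}{1247}\right) = \left(24762441 - 7889\right) \left(- \frac{1}{1247}\right) = 24754552 \left(- \frac{1}{1247}\right) = - \frac{24754552}{1247}$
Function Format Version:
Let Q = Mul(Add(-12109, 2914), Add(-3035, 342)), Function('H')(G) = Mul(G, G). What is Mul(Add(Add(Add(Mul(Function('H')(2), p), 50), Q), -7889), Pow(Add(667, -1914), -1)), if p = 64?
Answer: Rational(-24754552, 1247) ≈ -19851.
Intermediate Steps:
Function('H')(G) = Pow(G, 2)
Q = 24762135 (Q = Mul(-9195, -2693) = 24762135)
Mul(Add(Add(Add(Mul(Function('H')(2), p), 50), Q), -7889), Pow(Add(667, -1914), -1)) = Mul(Add(Add(Add(Mul(Pow(2, 2), 64), 50), 24762135), -7889), Pow(Add(667, -1914), -1)) = Mul(Add(Add(Add(Mul(4, 64), 50), 24762135), -7889), Pow(-1247, -1)) = Mul(Add(Add(Add(256, 50), 24762135), -7889), Rational(-1, 1247)) = Mul(Add(Add(306, 24762135), -7889), Rational(-1, 1247)) = Mul(Add(24762441, -7889), Rational(-1, 1247)) = Mul(24754552, Rational(-1, 1247)) = Rational(-24754552, 1247)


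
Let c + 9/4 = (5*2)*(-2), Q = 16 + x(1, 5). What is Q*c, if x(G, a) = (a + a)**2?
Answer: -2581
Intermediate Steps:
x(G, a) = 4*a**2 (x(G, a) = (2*a)**2 = 4*a**2)
Q = 116 (Q = 16 + 4*5**2 = 16 + 4*25 = 16 + 100 = 116)
c = -89/4 (c = -9/4 + (5*2)*(-2) = -9/4 + 10*(-2) = -9/4 - 20 = -89/4 ≈ -22.250)
Q*c = 116*(-89/4) = -2581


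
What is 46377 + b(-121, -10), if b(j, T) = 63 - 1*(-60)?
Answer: 46500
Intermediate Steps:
b(j, T) = 123 (b(j, T) = 63 + 60 = 123)
46377 + b(-121, -10) = 46377 + 123 = 46500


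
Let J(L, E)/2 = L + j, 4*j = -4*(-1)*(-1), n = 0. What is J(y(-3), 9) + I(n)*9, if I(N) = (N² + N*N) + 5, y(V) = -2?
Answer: 39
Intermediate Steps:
j = -1 (j = (-4*(-1)*(-1))/4 = (4*(-1))/4 = (¼)*(-4) = -1)
I(N) = 5 + 2*N² (I(N) = (N² + N²) + 5 = 2*N² + 5 = 5 + 2*N²)
J(L, E) = -2 + 2*L (J(L, E) = 2*(L - 1) = 2*(-1 + L) = -2 + 2*L)
J(y(-3), 9) + I(n)*9 = (-2 + 2*(-2)) + (5 + 2*0²)*9 = (-2 - 4) + (5 + 2*0)*9 = -6 + (5 + 0)*9 = -6 + 5*9 = -6 + 45 = 39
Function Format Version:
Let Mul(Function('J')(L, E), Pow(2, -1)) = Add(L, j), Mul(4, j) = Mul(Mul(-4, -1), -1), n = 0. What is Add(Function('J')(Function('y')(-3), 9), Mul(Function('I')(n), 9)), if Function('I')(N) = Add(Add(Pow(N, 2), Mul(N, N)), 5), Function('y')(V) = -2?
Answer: 39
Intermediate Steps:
j = -1 (j = Mul(Rational(1, 4), Mul(Mul(-4, -1), -1)) = Mul(Rational(1, 4), Mul(4, -1)) = Mul(Rational(1, 4), -4) = -1)
Function('I')(N) = Add(5, Mul(2, Pow(N, 2))) (Function('I')(N) = Add(Add(Pow(N, 2), Pow(N, 2)), 5) = Add(Mul(2, Pow(N, 2)), 5) = Add(5, Mul(2, Pow(N, 2))))
Function('J')(L, E) = Add(-2, Mul(2, L)) (Function('J')(L, E) = Mul(2, Add(L, -1)) = Mul(2, Add(-1, L)) = Add(-2, Mul(2, L)))
Add(Function('J')(Function('y')(-3), 9), Mul(Function('I')(n), 9)) = Add(Add(-2, Mul(2, -2)), Mul(Add(5, Mul(2, Pow(0, 2))), 9)) = Add(Add(-2, -4), Mul(Add(5, Mul(2, 0)), 9)) = Add(-6, Mul(Add(5, 0), 9)) = Add(-6, Mul(5, 9)) = Add(-6, 45) = 39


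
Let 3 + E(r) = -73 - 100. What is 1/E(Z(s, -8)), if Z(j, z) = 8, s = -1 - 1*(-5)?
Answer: -1/176 ≈ -0.0056818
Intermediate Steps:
s = 4 (s = -1 + 5 = 4)
E(r) = -176 (E(r) = -3 + (-73 - 100) = -3 - 173 = -176)
1/E(Z(s, -8)) = 1/(-176) = -1/176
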